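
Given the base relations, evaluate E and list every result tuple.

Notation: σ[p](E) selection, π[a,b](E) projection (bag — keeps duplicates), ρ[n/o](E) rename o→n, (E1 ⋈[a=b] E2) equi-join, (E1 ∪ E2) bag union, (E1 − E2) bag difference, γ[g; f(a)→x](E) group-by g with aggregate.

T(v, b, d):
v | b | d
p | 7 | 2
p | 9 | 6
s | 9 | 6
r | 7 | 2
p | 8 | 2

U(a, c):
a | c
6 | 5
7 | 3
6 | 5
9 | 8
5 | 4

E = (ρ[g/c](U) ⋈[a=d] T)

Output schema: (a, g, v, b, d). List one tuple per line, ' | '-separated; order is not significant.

Stepwise |·|:
  U → 5
  ρ[g/c](U) → 5
  T → 5
  (ρ[g/c](U) ⋈[a=d] T) → 4

== RESULT ==
a | g | v | b | d
6 | 5 | p | 9 | 6
6 | 5 | p | 9 | 6
6 | 5 | s | 9 | 6
6 | 5 | s | 9 | 6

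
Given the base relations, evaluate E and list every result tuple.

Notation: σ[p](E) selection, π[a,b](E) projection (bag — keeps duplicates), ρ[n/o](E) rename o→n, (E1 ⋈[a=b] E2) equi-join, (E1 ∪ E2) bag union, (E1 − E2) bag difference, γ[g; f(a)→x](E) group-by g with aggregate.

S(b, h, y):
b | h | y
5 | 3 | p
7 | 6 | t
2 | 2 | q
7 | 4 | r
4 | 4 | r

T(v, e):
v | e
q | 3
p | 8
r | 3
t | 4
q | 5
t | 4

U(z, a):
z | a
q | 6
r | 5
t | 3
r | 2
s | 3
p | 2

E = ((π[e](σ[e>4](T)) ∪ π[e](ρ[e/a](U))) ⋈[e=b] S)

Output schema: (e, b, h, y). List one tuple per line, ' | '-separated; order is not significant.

Stepwise |·|:
  T → 6
  σ[e>4](T) → 2
  π[e](σ[e>4](T)) → 2
  U → 6
  ρ[e/a](U) → 6
  π[e](ρ[e/a](U)) → 6
  (π[e](σ[e>4](T)) ∪ π[e](ρ[e/a](U))) → 8
  S → 5
  ((π[e](σ[e>4](T)) ∪ π[e](ρ[e/a](U))) ⋈[e=b] S) → 4

== RESULT ==
e | b | h | y
2 | 2 | 2 | q
2 | 2 | 2 | q
5 | 5 | 3 | p
5 | 5 | 3 | p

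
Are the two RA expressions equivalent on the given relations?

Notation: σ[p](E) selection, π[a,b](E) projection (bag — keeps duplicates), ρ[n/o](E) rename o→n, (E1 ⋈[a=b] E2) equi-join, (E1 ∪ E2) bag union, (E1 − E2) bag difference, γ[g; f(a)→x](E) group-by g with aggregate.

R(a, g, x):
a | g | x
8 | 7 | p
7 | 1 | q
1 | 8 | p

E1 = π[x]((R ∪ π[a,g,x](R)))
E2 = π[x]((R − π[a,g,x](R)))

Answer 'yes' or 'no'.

E1 per-node cardinality:
  R → 3
  R → 3
  π[a,g,x](R) → 3
  (R ∪ π[a,g,x](R)) → 6
  π[x]((R ∪ π[a,g,x](R))) → 6
E2 per-node cardinality:
  R → 3
  R → 3
  π[a,g,x](R) → 3
  (R − π[a,g,x](R)) → 0
  π[x]((R − π[a,g,x](R))) → 0

E1 result:
x
p
p
p
p
q
q
E2 result:
x
(0 rows)
Witness: ('p',) appears 4× in E1 but 0× in E2.

no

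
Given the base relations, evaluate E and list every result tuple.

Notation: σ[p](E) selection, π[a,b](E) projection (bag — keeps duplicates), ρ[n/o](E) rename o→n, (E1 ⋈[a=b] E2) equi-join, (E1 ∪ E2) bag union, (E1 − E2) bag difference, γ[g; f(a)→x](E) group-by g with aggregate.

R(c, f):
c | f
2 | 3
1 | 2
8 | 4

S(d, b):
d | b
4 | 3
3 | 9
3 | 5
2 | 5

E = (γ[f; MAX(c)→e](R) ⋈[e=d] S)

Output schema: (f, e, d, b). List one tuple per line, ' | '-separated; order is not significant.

Row counts bottom-up:
  R → 3
  γ[f; MAX(c)→e](R) → 3
  S → 4
  (γ[f; MAX(c)→e](R) ⋈[e=d] S) → 1

== RESULT ==
f | e | d | b
3 | 2 | 2 | 5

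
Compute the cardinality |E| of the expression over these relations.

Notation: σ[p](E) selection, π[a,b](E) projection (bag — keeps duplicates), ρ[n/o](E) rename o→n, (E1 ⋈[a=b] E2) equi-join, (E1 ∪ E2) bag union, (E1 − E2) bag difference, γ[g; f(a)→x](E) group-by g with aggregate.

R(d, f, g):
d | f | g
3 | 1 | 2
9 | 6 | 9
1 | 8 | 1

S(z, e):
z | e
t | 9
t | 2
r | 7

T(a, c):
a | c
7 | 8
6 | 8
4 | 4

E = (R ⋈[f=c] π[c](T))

Row counts bottom-up:
  R → 3
  T → 3
  π[c](T) → 3
  (R ⋈[f=c] π[c](T)) → 2

|E| = 2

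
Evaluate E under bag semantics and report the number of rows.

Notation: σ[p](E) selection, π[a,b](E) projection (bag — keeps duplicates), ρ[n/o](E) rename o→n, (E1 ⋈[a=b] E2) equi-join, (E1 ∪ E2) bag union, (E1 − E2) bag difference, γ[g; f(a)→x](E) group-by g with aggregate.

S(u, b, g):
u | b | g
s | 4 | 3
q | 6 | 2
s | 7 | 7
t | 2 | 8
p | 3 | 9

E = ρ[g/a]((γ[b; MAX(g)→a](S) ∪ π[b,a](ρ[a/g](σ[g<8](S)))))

Row counts bottom-up:
  S → 5
  γ[b; MAX(g)→a](S) → 5
  S → 5
  σ[g<8](S) → 3
  ρ[a/g](σ[g<8](S)) → 3
  π[b,a](ρ[a/g](σ[g<8](S))) → 3
  (γ[b; MAX(g)→a](S) ∪ π[b,a](ρ[a/g](σ[g<8](S)))) → 8
  ρ[g/a]((γ[b; MAX(g)→a](S) ∪ π[b,a](ρ[a/g](σ[g<8](S))))) → 8

|E| = 8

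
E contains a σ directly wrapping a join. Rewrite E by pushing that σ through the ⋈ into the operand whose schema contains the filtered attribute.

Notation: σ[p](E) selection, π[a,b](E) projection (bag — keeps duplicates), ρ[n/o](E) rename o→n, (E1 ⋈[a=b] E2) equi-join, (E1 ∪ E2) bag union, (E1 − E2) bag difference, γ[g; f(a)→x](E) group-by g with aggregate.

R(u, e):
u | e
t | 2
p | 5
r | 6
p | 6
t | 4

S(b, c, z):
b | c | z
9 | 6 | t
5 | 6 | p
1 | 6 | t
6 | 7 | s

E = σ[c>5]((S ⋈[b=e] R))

σ filters on c, owned by the left side.
E' = (σ[c>5](S) ⋈[b=e] R)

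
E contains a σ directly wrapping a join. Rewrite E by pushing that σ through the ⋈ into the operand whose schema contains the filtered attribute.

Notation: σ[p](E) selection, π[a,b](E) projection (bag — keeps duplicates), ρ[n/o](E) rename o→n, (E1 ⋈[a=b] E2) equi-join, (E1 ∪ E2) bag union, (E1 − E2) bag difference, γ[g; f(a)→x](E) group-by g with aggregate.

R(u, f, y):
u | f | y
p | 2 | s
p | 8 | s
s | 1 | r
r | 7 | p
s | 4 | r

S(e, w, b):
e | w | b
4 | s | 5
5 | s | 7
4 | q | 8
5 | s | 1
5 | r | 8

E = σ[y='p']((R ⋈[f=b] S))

σ filters on y, owned by the left side.
E' = (σ[y='p'](R) ⋈[f=b] S)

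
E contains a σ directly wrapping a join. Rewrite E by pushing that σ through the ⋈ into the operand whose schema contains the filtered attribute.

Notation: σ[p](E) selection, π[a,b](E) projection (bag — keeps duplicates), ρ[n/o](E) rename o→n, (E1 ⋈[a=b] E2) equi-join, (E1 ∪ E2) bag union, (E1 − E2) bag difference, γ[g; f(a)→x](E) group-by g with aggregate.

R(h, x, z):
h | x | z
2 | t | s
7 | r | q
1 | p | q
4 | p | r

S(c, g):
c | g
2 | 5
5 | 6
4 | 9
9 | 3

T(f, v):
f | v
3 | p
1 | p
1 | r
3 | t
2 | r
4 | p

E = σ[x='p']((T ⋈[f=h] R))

σ filters on x, owned by the right side.
E' = (T ⋈[f=h] σ[x='p'](R))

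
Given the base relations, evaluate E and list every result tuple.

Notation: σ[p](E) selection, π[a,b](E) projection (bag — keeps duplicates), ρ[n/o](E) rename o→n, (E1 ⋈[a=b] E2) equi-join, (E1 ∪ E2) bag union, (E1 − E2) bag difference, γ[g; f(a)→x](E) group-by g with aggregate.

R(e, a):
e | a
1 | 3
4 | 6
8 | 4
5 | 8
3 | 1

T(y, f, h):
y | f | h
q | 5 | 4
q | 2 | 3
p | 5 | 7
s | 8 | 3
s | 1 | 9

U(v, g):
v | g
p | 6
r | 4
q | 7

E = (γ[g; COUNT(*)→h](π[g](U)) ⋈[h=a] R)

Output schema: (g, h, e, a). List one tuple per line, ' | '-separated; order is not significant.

Per-node cardinality:
  U → 3
  π[g](U) → 3
  γ[g; COUNT(*)→h](π[g](U)) → 3
  R → 5
  (γ[g; COUNT(*)→h](π[g](U)) ⋈[h=a] R) → 3

== RESULT ==
g | h | e | a
4 | 1 | 3 | 1
6 | 1 | 3 | 1
7 | 1 | 3 | 1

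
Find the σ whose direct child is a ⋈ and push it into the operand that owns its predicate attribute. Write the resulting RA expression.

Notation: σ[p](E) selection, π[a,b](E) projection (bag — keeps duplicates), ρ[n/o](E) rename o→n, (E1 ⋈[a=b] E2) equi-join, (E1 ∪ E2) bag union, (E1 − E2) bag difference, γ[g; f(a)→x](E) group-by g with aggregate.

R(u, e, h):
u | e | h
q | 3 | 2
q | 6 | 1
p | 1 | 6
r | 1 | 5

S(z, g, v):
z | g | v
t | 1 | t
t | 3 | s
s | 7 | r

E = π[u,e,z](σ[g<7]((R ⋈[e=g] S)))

σ filters on g, owned by the right side.
E' = π[u,e,z]((R ⋈[e=g] σ[g<7](S)))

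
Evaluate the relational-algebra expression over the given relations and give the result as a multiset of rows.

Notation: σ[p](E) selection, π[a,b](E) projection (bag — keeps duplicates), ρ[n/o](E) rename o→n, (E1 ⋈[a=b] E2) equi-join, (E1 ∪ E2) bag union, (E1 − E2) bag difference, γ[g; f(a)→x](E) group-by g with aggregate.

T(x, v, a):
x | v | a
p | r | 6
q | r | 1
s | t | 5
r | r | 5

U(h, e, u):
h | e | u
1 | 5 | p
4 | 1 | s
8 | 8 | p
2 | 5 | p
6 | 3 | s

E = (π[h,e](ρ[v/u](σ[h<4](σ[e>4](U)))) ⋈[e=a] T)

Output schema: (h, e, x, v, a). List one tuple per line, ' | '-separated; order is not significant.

Per-node cardinality:
  U → 5
  σ[e>4](U) → 3
  σ[h<4](σ[e>4](U)) → 2
  ρ[v/u](σ[h<4](σ[e>4](U))) → 2
  π[h,e](ρ[v/u](σ[h<4](σ[e>4](U)))) → 2
  T → 4
  (π[h,e](ρ[v/u](σ[h<4](σ[e>4](U)))) ⋈[e=a] T) → 4

== RESULT ==
h | e | x | v | a
1 | 5 | r | r | 5
1 | 5 | s | t | 5
2 | 5 | r | r | 5
2 | 5 | s | t | 5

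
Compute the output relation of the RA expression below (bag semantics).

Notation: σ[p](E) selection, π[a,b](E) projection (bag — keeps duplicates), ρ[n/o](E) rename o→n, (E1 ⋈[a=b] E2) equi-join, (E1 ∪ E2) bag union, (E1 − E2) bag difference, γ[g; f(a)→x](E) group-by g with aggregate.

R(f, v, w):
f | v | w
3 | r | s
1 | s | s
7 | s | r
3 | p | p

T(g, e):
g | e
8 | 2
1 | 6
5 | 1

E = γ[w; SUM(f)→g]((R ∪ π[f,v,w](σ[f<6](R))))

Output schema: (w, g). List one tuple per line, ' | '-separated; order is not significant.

Row counts bottom-up:
  R → 4
  R → 4
  σ[f<6](R) → 3
  π[f,v,w](σ[f<6](R)) → 3
  (R ∪ π[f,v,w](σ[f<6](R))) → 7
  γ[w; SUM(f)→g]((R ∪ π[f,v,w](σ[f<6](R)))) → 3

== RESULT ==
w | g
p | 6
r | 7
s | 8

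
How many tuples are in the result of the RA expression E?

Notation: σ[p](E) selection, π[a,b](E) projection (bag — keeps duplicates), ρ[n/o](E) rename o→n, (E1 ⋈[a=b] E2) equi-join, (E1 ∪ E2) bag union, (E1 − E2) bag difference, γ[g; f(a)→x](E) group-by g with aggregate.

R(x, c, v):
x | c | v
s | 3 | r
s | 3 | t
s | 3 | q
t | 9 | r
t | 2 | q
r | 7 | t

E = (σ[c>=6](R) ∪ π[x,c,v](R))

Per-node cardinality:
  R → 6
  σ[c>=6](R) → 2
  R → 6
  π[x,c,v](R) → 6
  (σ[c>=6](R) ∪ π[x,c,v](R)) → 8

|E| = 8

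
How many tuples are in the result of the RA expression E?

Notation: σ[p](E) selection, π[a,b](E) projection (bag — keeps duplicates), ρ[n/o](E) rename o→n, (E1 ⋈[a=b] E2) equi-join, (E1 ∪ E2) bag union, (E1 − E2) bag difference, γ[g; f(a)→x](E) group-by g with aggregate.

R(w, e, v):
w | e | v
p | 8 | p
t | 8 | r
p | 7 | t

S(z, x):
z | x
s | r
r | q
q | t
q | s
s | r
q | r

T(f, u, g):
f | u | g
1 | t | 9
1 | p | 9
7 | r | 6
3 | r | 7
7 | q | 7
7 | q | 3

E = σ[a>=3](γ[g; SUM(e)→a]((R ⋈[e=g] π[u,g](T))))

Per-node cardinality:
  R → 3
  T → 6
  π[u,g](T) → 6
  (R ⋈[e=g] π[u,g](T)) → 2
  γ[g; SUM(e)→a]((R ⋈[e=g] π[u,g](T))) → 1
  σ[a>=3](γ[g; SUM(e)→a]((R ⋈[e=g] π[u,g](T)))) → 1

|E| = 1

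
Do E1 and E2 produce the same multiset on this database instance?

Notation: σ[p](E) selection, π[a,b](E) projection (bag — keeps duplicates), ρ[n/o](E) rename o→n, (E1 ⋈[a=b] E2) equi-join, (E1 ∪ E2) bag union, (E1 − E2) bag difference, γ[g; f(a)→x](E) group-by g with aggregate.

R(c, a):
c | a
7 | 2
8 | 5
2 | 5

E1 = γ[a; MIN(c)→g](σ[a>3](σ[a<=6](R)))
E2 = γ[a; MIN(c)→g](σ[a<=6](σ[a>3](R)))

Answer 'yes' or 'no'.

E1 subexpression sizes:
  R → 3
  σ[a<=6](R) → 3
  σ[a>3](σ[a<=6](R)) → 2
  γ[a; MIN(c)→g](σ[a>3](σ[a<=6](R))) → 1
E2 subexpression sizes:
  R → 3
  σ[a>3](R) → 2
  σ[a<=6](σ[a>3](R)) → 2
  γ[a; MIN(c)→g](σ[a<=6](σ[a>3](R))) → 1

E1 and E2 produce the same multiset:
a | g
5 | 2

yes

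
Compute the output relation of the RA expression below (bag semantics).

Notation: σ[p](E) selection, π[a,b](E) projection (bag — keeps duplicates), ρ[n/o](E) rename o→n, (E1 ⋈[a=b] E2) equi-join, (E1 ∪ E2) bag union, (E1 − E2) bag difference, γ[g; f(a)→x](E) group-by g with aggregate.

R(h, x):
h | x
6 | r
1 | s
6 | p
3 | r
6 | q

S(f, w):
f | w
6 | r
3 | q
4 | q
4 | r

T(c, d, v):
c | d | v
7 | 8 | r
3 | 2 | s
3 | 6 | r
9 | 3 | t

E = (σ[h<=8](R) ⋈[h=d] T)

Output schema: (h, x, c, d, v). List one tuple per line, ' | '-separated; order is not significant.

Stepwise |·|:
  R → 5
  σ[h<=8](R) → 5
  T → 4
  (σ[h<=8](R) ⋈[h=d] T) → 4

== RESULT ==
h | x | c | d | v
3 | r | 9 | 3 | t
6 | p | 3 | 6 | r
6 | q | 3 | 6 | r
6 | r | 3 | 6 | r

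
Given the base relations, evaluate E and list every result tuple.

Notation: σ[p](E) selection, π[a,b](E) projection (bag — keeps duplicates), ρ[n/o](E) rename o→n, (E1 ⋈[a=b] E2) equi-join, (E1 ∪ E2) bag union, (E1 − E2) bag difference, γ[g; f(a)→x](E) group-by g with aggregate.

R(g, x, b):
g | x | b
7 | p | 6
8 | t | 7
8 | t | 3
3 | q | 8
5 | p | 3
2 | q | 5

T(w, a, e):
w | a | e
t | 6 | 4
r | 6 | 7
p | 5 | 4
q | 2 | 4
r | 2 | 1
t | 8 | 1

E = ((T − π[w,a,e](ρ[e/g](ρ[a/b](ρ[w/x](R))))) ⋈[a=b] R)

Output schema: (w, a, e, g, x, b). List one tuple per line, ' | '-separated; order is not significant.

Stepwise |·|:
  T → 6
  R → 6
  ρ[w/x](R) → 6
  ρ[a/b](ρ[w/x](R)) → 6
  ρ[e/g](ρ[a/b](ρ[w/x](R))) → 6
  π[w,a,e](ρ[e/g](ρ[a/b](ρ[w/x](R)))) → 6
  (T − π[w,a,e](ρ[e/g](ρ[a/b](ρ[w/x](R))))) → 6
  R → 6
  ((T − π[w,a,e](ρ[e/g](ρ[a/b](ρ[w/x](R))))) ⋈[a=b] R) → 4

== RESULT ==
w | a | e | g | x | b
p | 5 | 4 | 2 | q | 5
r | 6 | 7 | 7 | p | 6
t | 6 | 4 | 7 | p | 6
t | 8 | 1 | 3 | q | 8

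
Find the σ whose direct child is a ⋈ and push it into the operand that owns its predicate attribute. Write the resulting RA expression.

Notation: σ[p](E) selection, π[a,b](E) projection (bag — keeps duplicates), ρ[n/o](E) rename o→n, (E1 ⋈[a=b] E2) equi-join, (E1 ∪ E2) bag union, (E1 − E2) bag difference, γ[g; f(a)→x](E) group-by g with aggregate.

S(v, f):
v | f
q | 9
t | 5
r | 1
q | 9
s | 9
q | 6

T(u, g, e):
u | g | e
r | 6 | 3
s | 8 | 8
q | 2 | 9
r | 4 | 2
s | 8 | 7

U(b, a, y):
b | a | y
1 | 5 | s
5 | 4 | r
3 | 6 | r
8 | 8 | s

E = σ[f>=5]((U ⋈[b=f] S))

σ filters on f, owned by the right side.
E' = (U ⋈[b=f] σ[f>=5](S))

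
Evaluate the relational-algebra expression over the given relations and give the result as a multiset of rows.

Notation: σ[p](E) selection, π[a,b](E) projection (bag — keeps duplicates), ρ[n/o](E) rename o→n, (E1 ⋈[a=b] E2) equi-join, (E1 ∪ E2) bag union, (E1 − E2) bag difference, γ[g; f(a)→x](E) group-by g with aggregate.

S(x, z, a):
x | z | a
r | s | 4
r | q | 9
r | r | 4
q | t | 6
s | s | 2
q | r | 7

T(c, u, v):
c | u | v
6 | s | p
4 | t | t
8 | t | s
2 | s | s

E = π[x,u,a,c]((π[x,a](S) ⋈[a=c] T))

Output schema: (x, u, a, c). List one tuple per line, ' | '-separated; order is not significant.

Subexpression sizes:
  S → 6
  π[x,a](S) → 6
  T → 4
  (π[x,a](S) ⋈[a=c] T) → 4
  π[x,u,a,c]((π[x,a](S) ⋈[a=c] T)) → 4

== RESULT ==
x | u | a | c
q | s | 6 | 6
r | t | 4 | 4
r | t | 4 | 4
s | s | 2 | 2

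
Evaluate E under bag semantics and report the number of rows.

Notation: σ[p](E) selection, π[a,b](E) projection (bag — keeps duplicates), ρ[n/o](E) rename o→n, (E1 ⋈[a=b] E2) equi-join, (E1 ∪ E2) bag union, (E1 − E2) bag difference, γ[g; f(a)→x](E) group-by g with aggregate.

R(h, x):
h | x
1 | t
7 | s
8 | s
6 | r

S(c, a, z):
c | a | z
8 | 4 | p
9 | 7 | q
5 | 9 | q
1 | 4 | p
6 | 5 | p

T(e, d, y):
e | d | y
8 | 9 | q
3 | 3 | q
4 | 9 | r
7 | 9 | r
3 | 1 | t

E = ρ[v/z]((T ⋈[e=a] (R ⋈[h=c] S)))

Stepwise |·|:
  T → 5
  R → 4
  S → 5
  (R ⋈[h=c] S) → 3
  (T ⋈[e=a] (R ⋈[h=c] S)) → 2
  ρ[v/z]((T ⋈[e=a] (R ⋈[h=c] S))) → 2

|E| = 2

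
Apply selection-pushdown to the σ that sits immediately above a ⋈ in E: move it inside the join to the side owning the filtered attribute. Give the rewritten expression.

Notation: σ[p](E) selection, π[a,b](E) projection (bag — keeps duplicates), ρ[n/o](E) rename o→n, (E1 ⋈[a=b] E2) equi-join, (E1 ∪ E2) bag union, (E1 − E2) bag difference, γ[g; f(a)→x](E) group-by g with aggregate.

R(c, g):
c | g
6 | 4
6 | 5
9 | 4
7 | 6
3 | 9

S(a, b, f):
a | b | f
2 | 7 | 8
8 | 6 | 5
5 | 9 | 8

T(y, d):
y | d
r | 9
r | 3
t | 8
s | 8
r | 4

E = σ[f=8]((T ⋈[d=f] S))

σ filters on f, owned by the right side.
E' = (T ⋈[d=f] σ[f=8](S))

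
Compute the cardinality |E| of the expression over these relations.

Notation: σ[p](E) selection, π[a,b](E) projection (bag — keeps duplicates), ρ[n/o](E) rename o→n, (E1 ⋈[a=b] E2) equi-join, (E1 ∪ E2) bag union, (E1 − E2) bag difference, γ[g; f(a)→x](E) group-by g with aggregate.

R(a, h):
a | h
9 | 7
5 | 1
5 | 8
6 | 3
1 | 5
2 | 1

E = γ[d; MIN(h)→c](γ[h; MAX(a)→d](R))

Row counts bottom-up:
  R → 6
  γ[h; MAX(a)→d](R) → 5
  γ[d; MIN(h)→c](γ[h; MAX(a)→d](R)) → 4

|E| = 4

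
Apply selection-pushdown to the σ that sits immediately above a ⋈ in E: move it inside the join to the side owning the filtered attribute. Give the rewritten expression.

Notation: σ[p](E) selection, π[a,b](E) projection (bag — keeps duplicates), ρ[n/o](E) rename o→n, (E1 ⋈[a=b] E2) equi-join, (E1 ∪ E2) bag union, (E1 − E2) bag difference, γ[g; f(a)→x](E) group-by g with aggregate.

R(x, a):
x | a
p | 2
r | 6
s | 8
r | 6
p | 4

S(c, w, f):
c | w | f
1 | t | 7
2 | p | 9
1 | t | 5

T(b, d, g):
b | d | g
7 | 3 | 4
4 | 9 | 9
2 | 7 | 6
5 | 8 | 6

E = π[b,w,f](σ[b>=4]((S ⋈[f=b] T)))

σ filters on b, owned by the right side.
E' = π[b,w,f]((S ⋈[f=b] σ[b>=4](T)))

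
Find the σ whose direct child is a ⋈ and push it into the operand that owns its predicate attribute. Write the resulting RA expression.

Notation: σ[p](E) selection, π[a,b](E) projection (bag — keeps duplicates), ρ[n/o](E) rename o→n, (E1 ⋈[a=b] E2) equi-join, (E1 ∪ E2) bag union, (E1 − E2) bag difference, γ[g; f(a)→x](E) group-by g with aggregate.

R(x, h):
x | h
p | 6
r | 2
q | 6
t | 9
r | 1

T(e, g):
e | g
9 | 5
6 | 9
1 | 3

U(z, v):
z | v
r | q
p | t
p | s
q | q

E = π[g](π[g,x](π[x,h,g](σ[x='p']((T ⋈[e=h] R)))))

σ filters on x, owned by the right side.
E' = π[g](π[g,x](π[x,h,g]((T ⋈[e=h] σ[x='p'](R)))))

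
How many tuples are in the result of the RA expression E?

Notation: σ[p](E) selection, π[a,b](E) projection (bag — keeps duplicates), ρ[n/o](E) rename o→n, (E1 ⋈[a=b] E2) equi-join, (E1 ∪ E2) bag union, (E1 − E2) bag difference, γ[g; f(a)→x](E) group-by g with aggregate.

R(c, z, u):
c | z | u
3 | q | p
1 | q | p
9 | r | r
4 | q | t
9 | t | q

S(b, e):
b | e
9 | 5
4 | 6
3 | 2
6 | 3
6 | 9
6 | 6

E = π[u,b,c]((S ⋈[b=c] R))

Stepwise |·|:
  S → 6
  R → 5
  (S ⋈[b=c] R) → 4
  π[u,b,c]((S ⋈[b=c] R)) → 4

|E| = 4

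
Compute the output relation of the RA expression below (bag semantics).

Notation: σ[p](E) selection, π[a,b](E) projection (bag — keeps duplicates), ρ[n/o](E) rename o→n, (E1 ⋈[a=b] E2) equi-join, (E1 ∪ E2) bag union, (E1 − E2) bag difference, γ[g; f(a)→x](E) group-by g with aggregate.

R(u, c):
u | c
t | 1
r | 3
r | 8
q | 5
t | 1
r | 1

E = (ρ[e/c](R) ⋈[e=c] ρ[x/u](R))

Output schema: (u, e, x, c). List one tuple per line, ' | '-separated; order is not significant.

Row counts bottom-up:
  R → 6
  ρ[e/c](R) → 6
  R → 6
  ρ[x/u](R) → 6
  (ρ[e/c](R) ⋈[e=c] ρ[x/u](R)) → 12

== RESULT ==
u | e | x | c
q | 5 | q | 5
r | 1 | r | 1
r | 1 | t | 1
r | 1 | t | 1
r | 3 | r | 3
r | 8 | r | 8
t | 1 | r | 1
t | 1 | r | 1
t | 1 | t | 1
t | 1 | t | 1
t | 1 | t | 1
t | 1 | t | 1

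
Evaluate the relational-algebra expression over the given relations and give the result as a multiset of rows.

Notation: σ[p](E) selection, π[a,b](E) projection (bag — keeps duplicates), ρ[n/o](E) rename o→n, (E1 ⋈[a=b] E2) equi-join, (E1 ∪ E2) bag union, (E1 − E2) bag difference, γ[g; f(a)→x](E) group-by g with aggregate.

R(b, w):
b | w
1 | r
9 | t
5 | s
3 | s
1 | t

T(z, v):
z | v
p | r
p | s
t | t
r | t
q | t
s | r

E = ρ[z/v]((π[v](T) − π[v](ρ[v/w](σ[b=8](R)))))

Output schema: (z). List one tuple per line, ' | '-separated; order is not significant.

Stepwise |·|:
  T → 6
  π[v](T) → 6
  R → 5
  σ[b=8](R) → 0
  ρ[v/w](σ[b=8](R)) → 0
  π[v](ρ[v/w](σ[b=8](R))) → 0
  (π[v](T) − π[v](ρ[v/w](σ[b=8](R)))) → 6
  ρ[z/v]((π[v](T) − π[v](ρ[v/w](σ[b=8](R))))) → 6

== RESULT ==
z
r
r
s
t
t
t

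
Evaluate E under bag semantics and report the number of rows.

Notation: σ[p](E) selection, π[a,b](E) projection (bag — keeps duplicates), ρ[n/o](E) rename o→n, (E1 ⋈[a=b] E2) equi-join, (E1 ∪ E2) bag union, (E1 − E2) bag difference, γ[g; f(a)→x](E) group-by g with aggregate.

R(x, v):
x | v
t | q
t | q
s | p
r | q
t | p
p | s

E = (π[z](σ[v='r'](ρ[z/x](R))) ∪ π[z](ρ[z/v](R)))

Row counts bottom-up:
  R → 6
  ρ[z/x](R) → 6
  σ[v='r'](ρ[z/x](R)) → 0
  π[z](σ[v='r'](ρ[z/x](R))) → 0
  R → 6
  ρ[z/v](R) → 6
  π[z](ρ[z/v](R)) → 6
  (π[z](σ[v='r'](ρ[z/x](R))) ∪ π[z](ρ[z/v](R))) → 6

|E| = 6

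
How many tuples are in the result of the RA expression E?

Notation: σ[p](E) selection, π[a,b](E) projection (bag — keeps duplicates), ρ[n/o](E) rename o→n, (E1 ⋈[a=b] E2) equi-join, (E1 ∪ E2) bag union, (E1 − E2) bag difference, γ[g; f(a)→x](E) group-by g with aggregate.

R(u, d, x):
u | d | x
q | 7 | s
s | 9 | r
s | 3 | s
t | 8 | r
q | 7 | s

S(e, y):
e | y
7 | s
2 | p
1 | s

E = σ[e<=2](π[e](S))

Subexpression sizes:
  S → 3
  π[e](S) → 3
  σ[e<=2](π[e](S)) → 2

|E| = 2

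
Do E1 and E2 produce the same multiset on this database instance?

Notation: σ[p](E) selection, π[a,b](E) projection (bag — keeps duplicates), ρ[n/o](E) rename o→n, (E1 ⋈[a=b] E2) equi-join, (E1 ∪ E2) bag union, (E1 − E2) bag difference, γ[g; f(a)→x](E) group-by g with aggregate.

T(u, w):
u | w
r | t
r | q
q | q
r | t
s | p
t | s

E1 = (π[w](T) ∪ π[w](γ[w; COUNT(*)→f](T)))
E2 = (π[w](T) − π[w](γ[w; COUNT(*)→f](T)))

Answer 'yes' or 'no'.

E1 subexpression sizes:
  T → 6
  π[w](T) → 6
  T → 6
  γ[w; COUNT(*)→f](T) → 4
  π[w](γ[w; COUNT(*)→f](T)) → 4
  (π[w](T) ∪ π[w](γ[w; COUNT(*)→f](T))) → 10
E2 subexpression sizes:
  T → 6
  π[w](T) → 6
  T → 6
  γ[w; COUNT(*)→f](T) → 4
  π[w](γ[w; COUNT(*)→f](T)) → 4
  (π[w](T) − π[w](γ[w; COUNT(*)→f](T))) → 2

E1 result:
w
p
p
q
q
q
s
s
t
t
t
E2 result:
w
q
t
Witness: ('q',) appears 3× in E1 but 1× in E2.

no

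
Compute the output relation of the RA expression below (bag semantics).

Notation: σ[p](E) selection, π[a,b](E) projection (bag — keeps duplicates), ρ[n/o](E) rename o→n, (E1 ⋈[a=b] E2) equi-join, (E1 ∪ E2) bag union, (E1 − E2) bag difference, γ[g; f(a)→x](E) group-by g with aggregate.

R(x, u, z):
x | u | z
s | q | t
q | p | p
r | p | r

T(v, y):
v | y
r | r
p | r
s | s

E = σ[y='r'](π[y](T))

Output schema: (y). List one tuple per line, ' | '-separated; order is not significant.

Stepwise |·|:
  T → 3
  π[y](T) → 3
  σ[y='r'](π[y](T)) → 2

== RESULT ==
y
r
r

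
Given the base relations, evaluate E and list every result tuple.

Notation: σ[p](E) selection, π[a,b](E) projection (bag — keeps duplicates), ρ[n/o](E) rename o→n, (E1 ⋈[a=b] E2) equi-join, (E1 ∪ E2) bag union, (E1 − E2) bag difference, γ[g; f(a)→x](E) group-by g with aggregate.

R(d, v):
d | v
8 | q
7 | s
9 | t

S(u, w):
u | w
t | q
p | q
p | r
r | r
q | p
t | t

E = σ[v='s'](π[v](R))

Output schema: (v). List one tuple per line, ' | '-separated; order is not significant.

Subexpression sizes:
  R → 3
  π[v](R) → 3
  σ[v='s'](π[v](R)) → 1

== RESULT ==
v
s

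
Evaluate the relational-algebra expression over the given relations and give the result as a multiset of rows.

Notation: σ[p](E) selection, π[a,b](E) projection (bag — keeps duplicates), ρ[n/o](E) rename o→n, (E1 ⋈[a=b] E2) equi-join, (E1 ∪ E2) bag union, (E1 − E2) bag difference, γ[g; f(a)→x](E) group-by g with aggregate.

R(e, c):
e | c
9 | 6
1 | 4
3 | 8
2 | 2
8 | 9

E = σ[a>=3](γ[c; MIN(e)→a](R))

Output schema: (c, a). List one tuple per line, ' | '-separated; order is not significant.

Subexpression sizes:
  R → 5
  γ[c; MIN(e)→a](R) → 5
  σ[a>=3](γ[c; MIN(e)→a](R)) → 3

== RESULT ==
c | a
6 | 9
8 | 3
9 | 8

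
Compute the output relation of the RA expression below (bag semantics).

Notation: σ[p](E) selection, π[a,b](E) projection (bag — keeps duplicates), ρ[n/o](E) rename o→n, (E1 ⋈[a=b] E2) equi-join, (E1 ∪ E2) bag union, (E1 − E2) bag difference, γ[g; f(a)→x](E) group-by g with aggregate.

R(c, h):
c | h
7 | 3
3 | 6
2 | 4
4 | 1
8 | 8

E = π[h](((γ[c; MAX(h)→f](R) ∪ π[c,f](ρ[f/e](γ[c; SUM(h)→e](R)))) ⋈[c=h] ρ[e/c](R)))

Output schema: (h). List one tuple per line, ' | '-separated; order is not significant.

Row counts bottom-up:
  R → 5
  γ[c; MAX(h)→f](R) → 5
  R → 5
  γ[c; SUM(h)→e](R) → 5
  ρ[f/e](γ[c; SUM(h)→e](R)) → 5
  π[c,f](ρ[f/e](γ[c; SUM(h)→e](R))) → 5
  (γ[c; MAX(h)→f](R) ∪ π[c,f](ρ[f/e](γ[c; SUM(h)→e](R)))) → 10
  R → 5
  ρ[e/c](R) → 5
  ((γ[c; MAX(h)→f](R) ∪ π[c,f](ρ[f/e](γ[c; SUM(h)→e](R)))) ⋈[c=h] ρ[e/c](R)) → 6
  π[h](((γ[c; MAX(h)→f](R) ∪ π[c,f](ρ[f/e](γ[c; SUM(h)→e](R)))) ⋈[c=h] ρ[e/c](R))) → 6

== RESULT ==
h
3
3
4
4
8
8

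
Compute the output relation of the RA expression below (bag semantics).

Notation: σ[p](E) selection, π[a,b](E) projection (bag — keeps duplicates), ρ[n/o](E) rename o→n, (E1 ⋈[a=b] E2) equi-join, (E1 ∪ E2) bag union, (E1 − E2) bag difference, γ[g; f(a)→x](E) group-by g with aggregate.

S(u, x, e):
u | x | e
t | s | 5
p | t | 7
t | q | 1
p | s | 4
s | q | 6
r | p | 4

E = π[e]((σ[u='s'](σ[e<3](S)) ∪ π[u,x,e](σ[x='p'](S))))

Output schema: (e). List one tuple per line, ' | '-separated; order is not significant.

Row counts bottom-up:
  S → 6
  σ[e<3](S) → 1
  σ[u='s'](σ[e<3](S)) → 0
  S → 6
  σ[x='p'](S) → 1
  π[u,x,e](σ[x='p'](S)) → 1
  (σ[u='s'](σ[e<3](S)) ∪ π[u,x,e](σ[x='p'](S))) → 1
  π[e]((σ[u='s'](σ[e<3](S)) ∪ π[u,x,e](σ[x='p'](S)))) → 1

== RESULT ==
e
4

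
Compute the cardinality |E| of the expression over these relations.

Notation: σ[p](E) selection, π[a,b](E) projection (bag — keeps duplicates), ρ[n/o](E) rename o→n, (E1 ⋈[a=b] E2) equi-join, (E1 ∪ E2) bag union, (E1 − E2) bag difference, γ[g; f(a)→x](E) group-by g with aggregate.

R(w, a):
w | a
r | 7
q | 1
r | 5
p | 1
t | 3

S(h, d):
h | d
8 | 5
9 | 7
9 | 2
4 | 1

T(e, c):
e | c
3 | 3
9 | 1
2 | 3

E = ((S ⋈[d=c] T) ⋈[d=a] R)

Stepwise |·|:
  S → 4
  T → 3
  (S ⋈[d=c] T) → 1
  R → 5
  ((S ⋈[d=c] T) ⋈[d=a] R) → 2

|E| = 2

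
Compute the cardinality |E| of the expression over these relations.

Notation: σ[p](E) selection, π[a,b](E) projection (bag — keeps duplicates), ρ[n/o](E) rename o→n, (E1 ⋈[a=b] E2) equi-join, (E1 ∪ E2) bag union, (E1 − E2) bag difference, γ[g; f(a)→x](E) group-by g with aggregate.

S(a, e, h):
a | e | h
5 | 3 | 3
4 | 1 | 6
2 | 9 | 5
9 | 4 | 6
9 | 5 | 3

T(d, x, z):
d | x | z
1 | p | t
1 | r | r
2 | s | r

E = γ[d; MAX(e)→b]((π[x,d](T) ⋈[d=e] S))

Per-node cardinality:
  T → 3
  π[x,d](T) → 3
  S → 5
  (π[x,d](T) ⋈[d=e] S) → 2
  γ[d; MAX(e)→b]((π[x,d](T) ⋈[d=e] S)) → 1

|E| = 1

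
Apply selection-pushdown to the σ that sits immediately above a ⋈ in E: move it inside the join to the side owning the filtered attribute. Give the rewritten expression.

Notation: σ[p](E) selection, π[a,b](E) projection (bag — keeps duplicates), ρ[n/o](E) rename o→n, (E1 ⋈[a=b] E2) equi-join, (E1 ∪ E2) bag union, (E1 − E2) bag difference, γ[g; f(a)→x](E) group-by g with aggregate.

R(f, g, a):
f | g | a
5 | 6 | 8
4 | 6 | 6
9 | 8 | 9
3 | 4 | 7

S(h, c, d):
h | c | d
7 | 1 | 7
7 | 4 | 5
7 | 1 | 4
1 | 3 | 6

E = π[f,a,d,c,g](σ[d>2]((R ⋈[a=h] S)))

σ filters on d, owned by the right side.
E' = π[f,a,d,c,g]((R ⋈[a=h] σ[d>2](S)))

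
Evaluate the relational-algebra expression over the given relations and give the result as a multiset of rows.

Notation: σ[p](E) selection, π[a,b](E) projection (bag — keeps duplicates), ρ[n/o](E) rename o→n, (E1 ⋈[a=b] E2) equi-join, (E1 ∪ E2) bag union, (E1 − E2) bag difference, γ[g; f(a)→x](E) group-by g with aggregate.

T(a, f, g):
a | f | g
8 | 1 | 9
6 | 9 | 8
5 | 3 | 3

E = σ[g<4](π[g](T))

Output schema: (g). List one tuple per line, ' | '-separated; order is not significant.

Subexpression sizes:
  T → 3
  π[g](T) → 3
  σ[g<4](π[g](T)) → 1

== RESULT ==
g
3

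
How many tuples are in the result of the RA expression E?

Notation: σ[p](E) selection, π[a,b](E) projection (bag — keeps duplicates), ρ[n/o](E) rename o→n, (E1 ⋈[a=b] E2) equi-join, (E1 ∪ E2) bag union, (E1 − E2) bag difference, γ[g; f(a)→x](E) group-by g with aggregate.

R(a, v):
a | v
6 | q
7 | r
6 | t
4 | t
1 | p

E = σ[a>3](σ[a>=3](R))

Per-node cardinality:
  R → 5
  σ[a>=3](R) → 4
  σ[a>3](σ[a>=3](R)) → 4

|E| = 4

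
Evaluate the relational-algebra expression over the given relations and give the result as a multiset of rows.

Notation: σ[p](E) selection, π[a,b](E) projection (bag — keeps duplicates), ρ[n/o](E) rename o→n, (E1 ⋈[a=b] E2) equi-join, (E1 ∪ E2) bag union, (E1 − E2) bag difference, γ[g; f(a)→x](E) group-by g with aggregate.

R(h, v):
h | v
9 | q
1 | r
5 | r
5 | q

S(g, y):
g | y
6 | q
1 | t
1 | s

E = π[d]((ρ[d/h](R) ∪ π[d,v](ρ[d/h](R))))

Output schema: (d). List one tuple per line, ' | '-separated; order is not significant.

Row counts bottom-up:
  R → 4
  ρ[d/h](R) → 4
  R → 4
  ρ[d/h](R) → 4
  π[d,v](ρ[d/h](R)) → 4
  (ρ[d/h](R) ∪ π[d,v](ρ[d/h](R))) → 8
  π[d]((ρ[d/h](R) ∪ π[d,v](ρ[d/h](R)))) → 8

== RESULT ==
d
1
1
5
5
5
5
9
9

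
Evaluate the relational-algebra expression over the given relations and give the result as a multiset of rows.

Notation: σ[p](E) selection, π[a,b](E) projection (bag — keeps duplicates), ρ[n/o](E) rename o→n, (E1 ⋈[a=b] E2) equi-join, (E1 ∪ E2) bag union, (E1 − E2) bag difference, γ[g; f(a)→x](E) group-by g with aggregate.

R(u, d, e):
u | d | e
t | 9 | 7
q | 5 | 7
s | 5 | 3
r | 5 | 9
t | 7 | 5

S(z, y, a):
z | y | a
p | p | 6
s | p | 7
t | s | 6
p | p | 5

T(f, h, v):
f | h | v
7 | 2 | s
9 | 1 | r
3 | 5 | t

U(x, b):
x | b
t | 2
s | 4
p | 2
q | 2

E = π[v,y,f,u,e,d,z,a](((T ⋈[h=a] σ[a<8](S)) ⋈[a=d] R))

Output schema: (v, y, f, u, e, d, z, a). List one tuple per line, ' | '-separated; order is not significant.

Stepwise |·|:
  T → 3
  S → 4
  σ[a<8](S) → 4
  (T ⋈[h=a] σ[a<8](S)) → 1
  R → 5
  ((T ⋈[h=a] σ[a<8](S)) ⋈[a=d] R) → 3
  π[v,y,f,u,e,d,z,a](((T ⋈[h=a] σ[a<8](S)) ⋈[a=d] R)) → 3

== RESULT ==
v | y | f | u | e | d | z | a
t | p | 3 | q | 7 | 5 | p | 5
t | p | 3 | r | 9 | 5 | p | 5
t | p | 3 | s | 3 | 5 | p | 5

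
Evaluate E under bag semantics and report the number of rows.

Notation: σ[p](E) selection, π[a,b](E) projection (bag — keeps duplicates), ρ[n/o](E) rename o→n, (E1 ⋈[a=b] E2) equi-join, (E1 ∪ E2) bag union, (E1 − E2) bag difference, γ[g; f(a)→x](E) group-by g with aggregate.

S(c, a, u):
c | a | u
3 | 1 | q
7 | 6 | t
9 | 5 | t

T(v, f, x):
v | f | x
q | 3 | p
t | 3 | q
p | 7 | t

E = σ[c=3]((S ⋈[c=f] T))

Row counts bottom-up:
  S → 3
  T → 3
  (S ⋈[c=f] T) → 3
  σ[c=3]((S ⋈[c=f] T)) → 2

|E| = 2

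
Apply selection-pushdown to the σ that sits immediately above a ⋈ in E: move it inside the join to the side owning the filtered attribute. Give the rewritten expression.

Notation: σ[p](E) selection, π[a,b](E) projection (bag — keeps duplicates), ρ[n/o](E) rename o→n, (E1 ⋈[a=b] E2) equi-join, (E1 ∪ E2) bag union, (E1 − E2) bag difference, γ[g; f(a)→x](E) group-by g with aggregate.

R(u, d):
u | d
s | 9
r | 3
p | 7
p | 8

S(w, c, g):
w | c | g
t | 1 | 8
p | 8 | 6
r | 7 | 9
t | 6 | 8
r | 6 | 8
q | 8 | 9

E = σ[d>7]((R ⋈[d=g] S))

σ filters on d, owned by the left side.
E' = (σ[d>7](R) ⋈[d=g] S)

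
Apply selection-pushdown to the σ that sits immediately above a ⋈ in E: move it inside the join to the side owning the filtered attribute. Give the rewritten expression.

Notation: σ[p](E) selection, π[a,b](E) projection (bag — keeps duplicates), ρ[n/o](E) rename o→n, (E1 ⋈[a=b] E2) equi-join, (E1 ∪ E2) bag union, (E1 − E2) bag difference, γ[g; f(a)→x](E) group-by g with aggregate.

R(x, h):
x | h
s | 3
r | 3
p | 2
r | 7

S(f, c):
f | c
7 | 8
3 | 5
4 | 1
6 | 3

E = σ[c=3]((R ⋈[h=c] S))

σ filters on c, owned by the right side.
E' = (R ⋈[h=c] σ[c=3](S))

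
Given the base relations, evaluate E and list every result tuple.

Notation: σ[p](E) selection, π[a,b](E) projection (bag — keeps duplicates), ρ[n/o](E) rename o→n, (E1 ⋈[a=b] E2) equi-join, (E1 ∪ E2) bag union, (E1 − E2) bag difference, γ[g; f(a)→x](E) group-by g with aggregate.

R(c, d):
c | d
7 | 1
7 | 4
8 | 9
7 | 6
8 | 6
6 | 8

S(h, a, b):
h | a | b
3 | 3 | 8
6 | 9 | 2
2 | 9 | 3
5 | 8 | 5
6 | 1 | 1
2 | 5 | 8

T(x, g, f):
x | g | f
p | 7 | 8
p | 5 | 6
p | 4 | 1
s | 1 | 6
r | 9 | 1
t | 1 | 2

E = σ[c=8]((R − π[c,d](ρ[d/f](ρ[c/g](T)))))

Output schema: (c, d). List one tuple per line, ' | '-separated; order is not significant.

Row counts bottom-up:
  R → 6
  T → 6
  ρ[c/g](T) → 6
  ρ[d/f](ρ[c/g](T)) → 6
  π[c,d](ρ[d/f](ρ[c/g](T))) → 6
  (R − π[c,d](ρ[d/f](ρ[c/g](T)))) → 6
  σ[c=8]((R − π[c,d](ρ[d/f](ρ[c/g](T))))) → 2

== RESULT ==
c | d
8 | 6
8 | 9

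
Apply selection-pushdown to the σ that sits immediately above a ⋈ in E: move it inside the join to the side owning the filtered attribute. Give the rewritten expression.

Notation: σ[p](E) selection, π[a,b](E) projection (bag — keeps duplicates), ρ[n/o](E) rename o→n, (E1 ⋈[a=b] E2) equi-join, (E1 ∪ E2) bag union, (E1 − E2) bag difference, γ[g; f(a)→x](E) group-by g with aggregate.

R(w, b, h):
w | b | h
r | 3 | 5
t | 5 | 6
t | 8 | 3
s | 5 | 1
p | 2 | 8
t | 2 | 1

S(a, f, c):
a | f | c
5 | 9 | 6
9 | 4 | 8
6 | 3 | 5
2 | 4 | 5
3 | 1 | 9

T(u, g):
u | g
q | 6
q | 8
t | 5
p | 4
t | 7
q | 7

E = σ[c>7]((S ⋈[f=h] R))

σ filters on c, owned by the left side.
E' = (σ[c>7](S) ⋈[f=h] R)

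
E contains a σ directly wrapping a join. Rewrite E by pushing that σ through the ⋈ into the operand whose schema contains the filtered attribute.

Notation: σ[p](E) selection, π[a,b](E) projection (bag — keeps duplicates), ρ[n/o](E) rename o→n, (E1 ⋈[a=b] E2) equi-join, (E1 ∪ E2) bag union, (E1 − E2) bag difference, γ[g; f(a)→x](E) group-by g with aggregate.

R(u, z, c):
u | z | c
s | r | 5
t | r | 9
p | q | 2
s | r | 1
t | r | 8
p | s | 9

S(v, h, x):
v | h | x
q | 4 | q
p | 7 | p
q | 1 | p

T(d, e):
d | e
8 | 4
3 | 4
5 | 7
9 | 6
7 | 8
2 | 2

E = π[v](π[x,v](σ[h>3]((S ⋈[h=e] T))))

σ filters on h, owned by the left side.
E' = π[v](π[x,v]((σ[h>3](S) ⋈[h=e] T)))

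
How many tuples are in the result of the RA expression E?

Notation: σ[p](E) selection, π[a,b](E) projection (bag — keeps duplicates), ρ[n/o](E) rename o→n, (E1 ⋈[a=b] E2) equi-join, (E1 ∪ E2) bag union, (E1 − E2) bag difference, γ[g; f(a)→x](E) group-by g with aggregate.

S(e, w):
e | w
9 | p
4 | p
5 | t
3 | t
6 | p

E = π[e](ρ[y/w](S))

Per-node cardinality:
  S → 5
  ρ[y/w](S) → 5
  π[e](ρ[y/w](S)) → 5

|E| = 5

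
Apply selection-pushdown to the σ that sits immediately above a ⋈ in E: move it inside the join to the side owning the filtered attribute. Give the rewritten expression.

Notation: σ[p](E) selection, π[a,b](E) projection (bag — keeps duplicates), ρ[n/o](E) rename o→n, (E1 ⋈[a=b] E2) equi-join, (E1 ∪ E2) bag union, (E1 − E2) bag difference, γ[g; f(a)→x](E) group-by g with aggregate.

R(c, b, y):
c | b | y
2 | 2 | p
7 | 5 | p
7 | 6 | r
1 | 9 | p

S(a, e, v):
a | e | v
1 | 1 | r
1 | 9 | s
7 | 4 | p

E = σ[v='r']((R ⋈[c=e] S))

σ filters on v, owned by the right side.
E' = (R ⋈[c=e] σ[v='r'](S))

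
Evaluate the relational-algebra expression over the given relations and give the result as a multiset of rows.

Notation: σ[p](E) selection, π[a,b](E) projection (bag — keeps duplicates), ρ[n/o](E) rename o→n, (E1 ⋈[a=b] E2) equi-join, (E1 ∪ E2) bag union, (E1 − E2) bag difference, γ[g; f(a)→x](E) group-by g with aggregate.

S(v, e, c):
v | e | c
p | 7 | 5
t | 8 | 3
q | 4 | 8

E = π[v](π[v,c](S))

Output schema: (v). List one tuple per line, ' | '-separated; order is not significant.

Subexpression sizes:
  S → 3
  π[v,c](S) → 3
  π[v](π[v,c](S)) → 3

== RESULT ==
v
p
q
t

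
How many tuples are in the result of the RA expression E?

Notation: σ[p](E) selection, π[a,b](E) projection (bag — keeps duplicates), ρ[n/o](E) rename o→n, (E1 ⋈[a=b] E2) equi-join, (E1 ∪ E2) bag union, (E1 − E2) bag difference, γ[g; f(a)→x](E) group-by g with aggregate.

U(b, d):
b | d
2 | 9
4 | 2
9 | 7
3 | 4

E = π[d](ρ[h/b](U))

Row counts bottom-up:
  U → 4
  ρ[h/b](U) → 4
  π[d](ρ[h/b](U)) → 4

|E| = 4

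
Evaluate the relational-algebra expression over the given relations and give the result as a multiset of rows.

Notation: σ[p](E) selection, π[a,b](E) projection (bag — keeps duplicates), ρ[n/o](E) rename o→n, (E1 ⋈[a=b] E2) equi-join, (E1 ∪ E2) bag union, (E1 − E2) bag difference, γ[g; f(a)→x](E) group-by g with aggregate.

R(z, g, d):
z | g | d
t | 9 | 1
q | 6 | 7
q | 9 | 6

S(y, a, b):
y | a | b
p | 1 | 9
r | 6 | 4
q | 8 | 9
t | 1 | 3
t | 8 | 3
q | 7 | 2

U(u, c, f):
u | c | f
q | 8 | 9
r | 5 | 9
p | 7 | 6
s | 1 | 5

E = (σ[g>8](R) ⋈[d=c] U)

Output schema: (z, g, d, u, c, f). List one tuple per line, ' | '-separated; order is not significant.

Subexpression sizes:
  R → 3
  σ[g>8](R) → 2
  U → 4
  (σ[g>8](R) ⋈[d=c] U) → 1

== RESULT ==
z | g | d | u | c | f
t | 9 | 1 | s | 1 | 5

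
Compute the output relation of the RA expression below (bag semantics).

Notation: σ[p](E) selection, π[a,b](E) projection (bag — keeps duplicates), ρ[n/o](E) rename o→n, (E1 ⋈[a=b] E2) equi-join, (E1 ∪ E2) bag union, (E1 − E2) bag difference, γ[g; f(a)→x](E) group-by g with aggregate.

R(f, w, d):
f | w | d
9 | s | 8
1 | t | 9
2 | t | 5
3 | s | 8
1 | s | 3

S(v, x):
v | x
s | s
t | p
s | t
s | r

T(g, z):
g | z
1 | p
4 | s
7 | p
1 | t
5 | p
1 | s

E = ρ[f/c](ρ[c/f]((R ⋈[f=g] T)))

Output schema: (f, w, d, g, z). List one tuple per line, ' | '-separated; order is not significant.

Subexpression sizes:
  R → 5
  T → 6
  (R ⋈[f=g] T) → 6
  ρ[c/f]((R ⋈[f=g] T)) → 6
  ρ[f/c](ρ[c/f]((R ⋈[f=g] T))) → 6

== RESULT ==
f | w | d | g | z
1 | s | 3 | 1 | p
1 | s | 3 | 1 | s
1 | s | 3 | 1 | t
1 | t | 9 | 1 | p
1 | t | 9 | 1 | s
1 | t | 9 | 1 | t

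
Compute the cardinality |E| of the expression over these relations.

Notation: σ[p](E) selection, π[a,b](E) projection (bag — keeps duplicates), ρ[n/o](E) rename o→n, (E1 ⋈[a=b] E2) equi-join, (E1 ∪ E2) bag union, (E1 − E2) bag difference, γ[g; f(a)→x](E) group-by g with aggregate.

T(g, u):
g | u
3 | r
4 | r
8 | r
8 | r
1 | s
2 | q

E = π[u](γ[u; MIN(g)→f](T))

Stepwise |·|:
  T → 6
  γ[u; MIN(g)→f](T) → 3
  π[u](γ[u; MIN(g)→f](T)) → 3

|E| = 3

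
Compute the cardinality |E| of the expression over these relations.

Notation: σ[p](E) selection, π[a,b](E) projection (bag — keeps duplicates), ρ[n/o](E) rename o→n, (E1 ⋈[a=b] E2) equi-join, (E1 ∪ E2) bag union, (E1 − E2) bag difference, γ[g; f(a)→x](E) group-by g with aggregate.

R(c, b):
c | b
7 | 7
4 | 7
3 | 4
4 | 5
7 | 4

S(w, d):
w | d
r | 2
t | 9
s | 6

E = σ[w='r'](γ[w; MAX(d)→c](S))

Subexpression sizes:
  S → 3
  γ[w; MAX(d)→c](S) → 3
  σ[w='r'](γ[w; MAX(d)→c](S)) → 1

|E| = 1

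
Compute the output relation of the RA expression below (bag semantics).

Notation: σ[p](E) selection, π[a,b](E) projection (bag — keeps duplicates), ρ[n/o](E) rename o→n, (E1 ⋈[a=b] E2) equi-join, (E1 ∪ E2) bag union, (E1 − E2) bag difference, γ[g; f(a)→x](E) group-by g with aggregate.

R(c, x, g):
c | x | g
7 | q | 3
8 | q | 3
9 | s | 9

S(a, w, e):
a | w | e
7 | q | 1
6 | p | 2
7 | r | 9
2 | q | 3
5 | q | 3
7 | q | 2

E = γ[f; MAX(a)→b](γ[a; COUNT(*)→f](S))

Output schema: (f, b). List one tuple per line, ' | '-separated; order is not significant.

Subexpression sizes:
  S → 6
  γ[a; COUNT(*)→f](S) → 4
  γ[f; MAX(a)→b](γ[a; COUNT(*)→f](S)) → 2

== RESULT ==
f | b
1 | 6
3 | 7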